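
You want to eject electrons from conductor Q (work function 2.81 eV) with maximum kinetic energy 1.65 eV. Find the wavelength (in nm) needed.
277.99 nm

From Einstein's equation: KE_max = hc/λ - φ

Rearranging for λ:
hc/λ = KE_max + φ
λ = hc/(KE_max + φ)

Required photon energy:
E_photon = KE_max + φ = 1.65 + 2.81 = 4.46 eV

Required wavelength:
λ = hc/E_photon = (6.626×10⁻³⁴)(3×10⁸) / (4.46 × 1.602×10⁻¹⁹)
λ = 277.99 nm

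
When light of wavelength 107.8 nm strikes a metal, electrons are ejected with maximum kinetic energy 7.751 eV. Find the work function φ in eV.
3.75 eV

From Einstein's photoelectric equation: KE_max = hf - φ = hc/λ - φ

Rearranging for φ:
φ = hc/λ - KE_max

Calculate photon energy:
E_photon = hc/λ = 11.5013 eV

Therefore:
φ = 11.5013 - 7.751 = 3.75 eV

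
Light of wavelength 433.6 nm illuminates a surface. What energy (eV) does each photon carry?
2.8594 eV

Using E = hf = hc/λ:

E = hc/λ = (6.626×10⁻³⁴ J·s)(3×10⁸ m/s) / (433.6×10⁻⁹ m)
E = 2.8594 eV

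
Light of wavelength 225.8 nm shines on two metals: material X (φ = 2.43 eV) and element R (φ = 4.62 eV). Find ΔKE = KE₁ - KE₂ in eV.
2.1900 eV

Using KE_max = hc/λ - φ for each metal:

Photon energy: E = hc/λ = 5.4909 eV

For material X (φ₁ = 2.43 eV):
KE₁ = E - φ₁ = 5.4909 - 2.43 = 3.0609 eV

For element R (φ₂ = 4.62 eV):
KE₂ = E - φ₂ = 5.4909 - 4.62 = 0.8709 eV

Difference:
ΔKE = KE₁ - KE₂ = 3.0609 - 0.8709 = 2.1900 eV

Note: The difference equals the difference in work functions: 4.62 - 2.43 = 2.19 eV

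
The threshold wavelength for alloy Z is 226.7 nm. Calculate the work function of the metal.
5.47 eV

At the threshold wavelength, photon energy equals work function:
φ = hc/λ₀

Calculating:
φ = (6.626×10⁻³⁴ J·s)(3×10⁸ m/s) / (226.7×10⁻⁹ m)
φ = 5.47 eV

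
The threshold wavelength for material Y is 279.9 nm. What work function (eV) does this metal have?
4.43 eV

At the threshold wavelength, photon energy equals work function:
φ = hc/λ₀

Calculating:
φ = (6.626×10⁻³⁴ J·s)(3×10⁸ m/s) / (279.9×10⁻⁹ m)
φ = 4.43 eV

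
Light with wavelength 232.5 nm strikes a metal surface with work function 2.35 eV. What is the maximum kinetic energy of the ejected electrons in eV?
2.9827 eV

Using Einstein's photoelectric equation: KE_max = hf - φ = hc/λ - φ

First, calculate the photon energy:
E_photon = hc/λ = (6.626×10⁻³⁴ J·s)(3×10⁸ m/s) / (232.5×10⁻⁹ m)
E_photon = 5.3327 eV

Then, the maximum kinetic energy:
KE_max = E_photon - φ = 5.3327 eV - 2.35 eV = 2.9827 eV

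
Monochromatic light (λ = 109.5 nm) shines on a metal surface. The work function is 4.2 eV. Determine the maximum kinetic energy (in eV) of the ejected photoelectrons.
7.1228 eV

Using Einstein's photoelectric equation: KE_max = hf - φ = hc/λ - φ

First, calculate the photon energy:
E_photon = hc/λ = (6.626×10⁻³⁴ J·s)(3×10⁸ m/s) / (109.5×10⁻⁹ m)
E_photon = 11.3228 eV

Then, the maximum kinetic energy:
KE_max = E_photon - φ = 11.3228 eV - 4.2 eV = 7.1228 eV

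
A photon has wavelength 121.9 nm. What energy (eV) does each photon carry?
10.1710 eV

Using E = hf = hc/λ:

E = hc/λ = (6.626×10⁻³⁴ J·s)(3×10⁸ m/s) / (121.9×10⁻⁹ m)
E = 10.1710 eV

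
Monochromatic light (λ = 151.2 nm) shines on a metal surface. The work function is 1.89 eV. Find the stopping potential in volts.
6.3100 V

The stopping potential V_s satisfies: eV_s = KE_max

First, find KE_max using Einstein's equation:
E_photon = hc/λ = 8.2000 eV
KE_max = E_photon - φ = 8.2000 - 1.89 = 6.3100 eV

Since eV_s = KE_max:
V_s = KE_max/e = 6.3100 V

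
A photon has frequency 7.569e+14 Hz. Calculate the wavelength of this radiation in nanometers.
396.08 nm

Using the wave equation: c = fλ

Solving for wavelength:
λ = c/f = (3×10⁸ m/s) / (7.569e+14 Hz)
λ = 396.08 nm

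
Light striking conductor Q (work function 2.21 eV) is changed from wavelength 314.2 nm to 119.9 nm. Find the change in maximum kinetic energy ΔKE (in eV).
6.3946 eV

Using Einstein's equation: KE_max = hc/λ - φ

For λ₁ = 314.2 nm:
KE₁ = hc/λ₁ - φ = 3.9460 - 2.21 = 1.7360 eV

For λ₂ = 119.9 nm:
KE₂ = hc/λ₂ - φ = 10.3406 - 2.21 = 8.1306 eV

Change in KE:
ΔKE = KE₂ - KE₁ = 8.1306 - 1.7360 = 6.3946 eV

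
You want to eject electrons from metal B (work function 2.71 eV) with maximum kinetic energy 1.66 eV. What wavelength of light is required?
283.72 nm

From Einstein's equation: KE_max = hc/λ - φ

Rearranging for λ:
hc/λ = KE_max + φ
λ = hc/(KE_max + φ)

Required photon energy:
E_photon = KE_max + φ = 1.66 + 2.71 = 4.37 eV

Required wavelength:
λ = hc/E_photon = (6.626×10⁻³⁴)(3×10⁸) / (4.37 × 1.602×10⁻¹⁹)
λ = 283.72 nm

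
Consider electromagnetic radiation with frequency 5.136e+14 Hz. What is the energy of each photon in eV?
2.1241 eV

Using E = hf:

E = hf = (6.626×10⁻³⁴ J·s)(5.136e+14 Hz)
E = 2.1241 eV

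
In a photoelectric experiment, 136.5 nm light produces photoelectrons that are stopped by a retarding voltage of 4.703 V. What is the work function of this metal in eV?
4.38 eV

The stopping potential gives the maximum kinetic energy: KE_max = eV_s = 4.703 eV

From Einstein's photoelectric equation: KE_max = hc/λ - φ
Rearranging: φ = hc/λ - KE_max

Calculate photon energy:
E_photon = hc/λ = (6.626×10⁻³⁴ J·s)(3×10⁸ m/s) / (136.5×10⁻⁹ m) = 9.0831 eV

Therefore:
φ = 9.0831 - 4.703 = 4.38 eV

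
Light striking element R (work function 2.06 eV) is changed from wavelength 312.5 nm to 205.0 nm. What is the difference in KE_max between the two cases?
2.0805 eV

Using Einstein's equation: KE_max = hc/λ - φ

For λ₁ = 312.5 nm:
KE₁ = hc/λ₁ - φ = 3.9675 - 2.06 = 1.9075 eV

For λ₂ = 205.0 nm:
KE₂ = hc/λ₂ - φ = 6.0480 - 2.06 = 3.9880 eV

Change in KE:
ΔKE = KE₂ - KE₁ = 3.9880 - 1.9075 = 2.0805 eV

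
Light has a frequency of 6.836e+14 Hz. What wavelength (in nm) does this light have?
438.55 nm

Using the wave equation: c = fλ

Solving for wavelength:
λ = c/f = (3×10⁸ m/s) / (6.836e+14 Hz)
λ = 438.55 nm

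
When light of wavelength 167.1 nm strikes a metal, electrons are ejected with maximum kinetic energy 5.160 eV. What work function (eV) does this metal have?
2.26 eV

From Einstein's photoelectric equation: KE_max = hf - φ = hc/λ - φ

Rearranging for φ:
φ = hc/λ - KE_max

Calculate photon energy:
E_photon = hc/λ = 7.4198 eV

Therefore:
φ = 7.4198 - 5.160 = 2.26 eV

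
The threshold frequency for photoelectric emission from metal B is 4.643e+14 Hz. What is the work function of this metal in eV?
1.92 eV

At the threshold frequency, photon energy equals work function:
φ = hf₀

Calculating:
φ = (6.626×10⁻³⁴ J·s)(4.643e+14 Hz)
φ = 1.92 eV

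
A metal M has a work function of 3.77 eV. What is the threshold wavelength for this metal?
328.87 nm

The threshold wavelength is when the photon energy equals the work function:
hc/λ₀ = φ

Solving for λ₀:
λ₀ = hc/φ = (6.626×10⁻³⁴ J·s)(3×10⁸ m/s) / (3.77 eV × 1.602×10⁻¹⁹ J/eV)
λ₀ = 328.87 nm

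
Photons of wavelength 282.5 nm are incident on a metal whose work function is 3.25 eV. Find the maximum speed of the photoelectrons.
6.3293e+05 m/s

First, find the maximum kinetic energy:
E_photon = hc/λ = 4.3888 eV
KE_max = E_photon - φ = 4.3888 - 3.25 = 1.1388 eV

Convert to Joules: KE_max = 1.1388 × 1.602×10⁻¹⁹ J = 1.8246e-19 J

Then use KE = ½mv² to find velocity:
v = √(2·KE/m) = √(2 × 1.8246e-19 J / 9.109e-31 kg)
v = 6.3293e+05 m/s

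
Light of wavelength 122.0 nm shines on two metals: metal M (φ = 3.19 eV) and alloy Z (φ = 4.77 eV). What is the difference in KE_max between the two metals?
1.5800 eV

Using KE_max = hc/λ - φ for each metal:

Photon energy: E = hc/λ = 10.1626 eV

For metal M (φ₁ = 3.19 eV):
KE₁ = E - φ₁ = 10.1626 - 3.19 = 6.9726 eV

For alloy Z (φ₂ = 4.77 eV):
KE₂ = E - φ₂ = 10.1626 - 4.77 = 5.3926 eV

Difference:
ΔKE = KE₁ - KE₂ = 6.9726 - 5.3926 = 1.5800 eV

Note: The difference equals the difference in work functions: 4.77 - 3.19 = 1.58 eV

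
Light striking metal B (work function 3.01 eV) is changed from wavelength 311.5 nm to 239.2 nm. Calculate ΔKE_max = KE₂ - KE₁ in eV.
1.2031 eV

Using Einstein's equation: KE_max = hc/λ - φ

For λ₁ = 311.5 nm:
KE₁ = hc/λ₁ - φ = 3.9802 - 3.01 = 0.9702 eV

For λ₂ = 239.2 nm:
KE₂ = hc/λ₂ - φ = 5.1833 - 3.01 = 2.1733 eV

Change in KE:
ΔKE = KE₂ - KE₁ = 2.1733 - 0.9702 = 1.2031 eV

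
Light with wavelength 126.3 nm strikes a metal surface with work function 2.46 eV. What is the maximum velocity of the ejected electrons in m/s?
1.6087e+06 m/s

First, find the maximum kinetic energy:
E_photon = hc/λ = 9.8166 eV
KE_max = E_photon - φ = 9.8166 - 2.46 = 7.3566 eV

Convert to Joules: KE_max = 7.3566 × 1.602×10⁻¹⁹ J = 1.1787e-18 J

Then use KE = ½mv² to find velocity:
v = √(2·KE/m) = √(2 × 1.1787e-18 J / 9.109e-31 kg)
v = 1.6087e+06 m/s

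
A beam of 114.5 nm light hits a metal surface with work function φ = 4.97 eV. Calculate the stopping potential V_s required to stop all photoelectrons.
5.8583 V

The stopping potential V_s satisfies: eV_s = KE_max

First, find KE_max using Einstein's equation:
E_photon = hc/λ = 10.8283 eV
KE_max = E_photon - φ = 10.8283 - 4.97 = 5.8583 eV

Since eV_s = KE_max:
V_s = KE_max/e = 5.8583 V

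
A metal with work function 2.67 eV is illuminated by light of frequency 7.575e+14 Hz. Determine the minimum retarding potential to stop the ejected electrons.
0.4628 V

The stopping potential V_s satisfies: eV_s = KE_max

First, find KE_max using Einstein's equation:
E_photon = hf = (6.626×10⁻³⁴ J·s)(7.575e+14 Hz) = 3.1328 eV
KE_max = E_photon - φ = 3.1328 - 2.67 = 0.4628 eV

Since eV_s = KE_max:
V_s = KE_max/e = 0.4628 V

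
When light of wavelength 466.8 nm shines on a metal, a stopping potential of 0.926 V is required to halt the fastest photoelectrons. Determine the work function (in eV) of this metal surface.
1.73 eV

The stopping potential gives the maximum kinetic energy: KE_max = eV_s = 0.926 eV

From Einstein's photoelectric equation: KE_max = hc/λ - φ
Rearranging: φ = hc/λ - KE_max

Calculate photon energy:
E_photon = hc/λ = (6.626×10⁻³⁴ J·s)(3×10⁸ m/s) / (466.8×10⁻⁹ m) = 2.6560 eV

Therefore:
φ = 2.6560 - 0.926 = 1.73 eV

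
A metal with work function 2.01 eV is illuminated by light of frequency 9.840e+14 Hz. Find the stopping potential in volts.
2.0595 V

The stopping potential V_s satisfies: eV_s = KE_max

First, find KE_max using Einstein's equation:
E_photon = hf = (6.626×10⁻³⁴ J·s)(9.840e+14 Hz) = 4.0695 eV
KE_max = E_photon - φ = 4.0695 - 2.01 = 2.0595 eV

Since eV_s = KE_max:
V_s = KE_max/e = 2.0595 V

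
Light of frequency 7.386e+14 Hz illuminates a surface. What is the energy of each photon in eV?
3.0546 eV

Using E = hf:

E = hf = (6.626×10⁻³⁴ J·s)(7.386e+14 Hz)
E = 3.0546 eV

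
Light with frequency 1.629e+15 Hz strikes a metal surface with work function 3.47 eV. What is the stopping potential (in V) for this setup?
3.2670 V

The stopping potential V_s satisfies: eV_s = KE_max

First, find KE_max using Einstein's equation:
E_photon = hf = (6.626×10⁻³⁴ J·s)(1.629e+15 Hz) = 6.7370 eV
KE_max = E_photon - φ = 6.7370 - 3.47 = 3.2670 eV

Since eV_s = KE_max:
V_s = KE_max/e = 3.2670 V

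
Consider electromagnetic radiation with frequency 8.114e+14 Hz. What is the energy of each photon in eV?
3.3557 eV

Using E = hf:

E = hf = (6.626×10⁻³⁴ J·s)(8.114e+14 Hz)
E = 3.3557 eV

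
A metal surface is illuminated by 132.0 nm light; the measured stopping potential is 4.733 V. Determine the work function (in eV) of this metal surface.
4.66 eV

The stopping potential gives the maximum kinetic energy: KE_max = eV_s = 4.733 eV

From Einstein's photoelectric equation: KE_max = hc/λ - φ
Rearranging: φ = hc/λ - KE_max

Calculate photon energy:
E_photon = hc/λ = (6.626×10⁻³⁴ J·s)(3×10⁸ m/s) / (132.0×10⁻⁹ m) = 9.3927 eV

Therefore:
φ = 9.3927 - 4.733 = 4.66 eV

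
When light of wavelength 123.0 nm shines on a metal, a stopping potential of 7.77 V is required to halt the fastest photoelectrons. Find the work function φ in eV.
2.31 eV

The stopping potential gives the maximum kinetic energy: KE_max = eV_s = 7.77 eV

From Einstein's photoelectric equation: KE_max = hc/λ - φ
Rearranging: φ = hc/λ - KE_max

Calculate photon energy:
E_photon = hc/λ = (6.626×10⁻³⁴ J·s)(3×10⁸ m/s) / (123.0×10⁻⁹ m) = 10.0800 eV

Therefore:
φ = 10.0800 - 7.77 = 2.31 eV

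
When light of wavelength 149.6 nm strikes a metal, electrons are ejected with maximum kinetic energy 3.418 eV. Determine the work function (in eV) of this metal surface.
4.87 eV

From Einstein's photoelectric equation: KE_max = hf - φ = hc/λ - φ

Rearranging for φ:
φ = hc/λ - KE_max

Calculate photon energy:
E_photon = hc/λ = 8.2877 eV

Therefore:
φ = 8.2877 - 3.418 = 4.87 eV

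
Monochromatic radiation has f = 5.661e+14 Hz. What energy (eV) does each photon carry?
2.3412 eV

Using E = hf:

E = hf = (6.626×10⁻³⁴ J·s)(5.661e+14 Hz)
E = 2.3412 eV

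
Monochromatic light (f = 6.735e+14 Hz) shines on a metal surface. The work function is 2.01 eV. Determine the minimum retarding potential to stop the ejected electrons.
0.7754 V

The stopping potential V_s satisfies: eV_s = KE_max

First, find KE_max using Einstein's equation:
E_photon = hf = (6.626×10⁻³⁴ J·s)(6.735e+14 Hz) = 2.7854 eV
KE_max = E_photon - φ = 2.7854 - 2.01 = 0.7754 eV

Since eV_s = KE_max:
V_s = KE_max/e = 0.7754 V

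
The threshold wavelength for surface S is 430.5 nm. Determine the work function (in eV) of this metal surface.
2.88 eV

At the threshold wavelength, photon energy equals work function:
φ = hc/λ₀

Calculating:
φ = (6.626×10⁻³⁴ J·s)(3×10⁸ m/s) / (430.5×10⁻⁹ m)
φ = 2.88 eV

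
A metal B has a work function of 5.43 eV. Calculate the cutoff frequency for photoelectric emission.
1.3130e+15 Hz

The threshold frequency is when the photon energy equals the work function:
hf₀ = φ

Solving for f₀:
f₀ = φ/h = (5.43 eV × 1.602×10⁻¹⁹ J/eV) / (6.626×10⁻³⁴ J·s)
f₀ = 1.3130e+15 Hz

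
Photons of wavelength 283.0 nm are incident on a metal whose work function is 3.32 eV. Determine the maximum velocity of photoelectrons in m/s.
6.1094e+05 m/s

First, find the maximum kinetic energy:
E_photon = hc/λ = 4.3811 eV
KE_max = E_photon - φ = 4.3811 - 3.32 = 1.0611 eV

Convert to Joules: KE_max = 1.0611 × 1.602×10⁻¹⁹ J = 1.7000e-19 J

Then use KE = ½mv² to find velocity:
v = √(2·KE/m) = √(2 × 1.7000e-19 J / 9.109e-31 kg)
v = 6.1094e+05 m/s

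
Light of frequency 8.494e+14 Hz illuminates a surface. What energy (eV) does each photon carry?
3.5128 eV

Using E = hf:

E = hf = (6.626×10⁻³⁴ J·s)(8.494e+14 Hz)
E = 3.5128 eV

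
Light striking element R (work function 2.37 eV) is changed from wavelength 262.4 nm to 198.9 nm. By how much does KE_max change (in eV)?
1.5085 eV

Using Einstein's equation: KE_max = hc/λ - φ

For λ₁ = 262.4 nm:
KE₁ = hc/λ₁ - φ = 4.7250 - 2.37 = 2.3550 eV

For λ₂ = 198.9 nm:
KE₂ = hc/λ₂ - φ = 6.2335 - 2.37 = 3.8635 eV

Change in KE:
ΔKE = KE₂ - KE₁ = 3.8635 - 2.3550 = 1.5085 eV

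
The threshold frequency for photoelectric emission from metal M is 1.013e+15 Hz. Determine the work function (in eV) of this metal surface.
4.19 eV

At the threshold frequency, photon energy equals work function:
φ = hf₀

Calculating:
φ = (6.626×10⁻³⁴ J·s)(1.013e+15 Hz)
φ = 4.19 eV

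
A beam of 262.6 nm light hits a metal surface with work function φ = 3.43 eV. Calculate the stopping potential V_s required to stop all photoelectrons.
1.2914 V

The stopping potential V_s satisfies: eV_s = KE_max

First, find KE_max using Einstein's equation:
E_photon = hc/λ = 4.7214 eV
KE_max = E_photon - φ = 4.7214 - 3.43 = 1.2914 eV

Since eV_s = KE_max:
V_s = KE_max/e = 1.2914 V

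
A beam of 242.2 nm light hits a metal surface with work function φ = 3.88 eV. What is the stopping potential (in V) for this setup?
1.2391 V

The stopping potential V_s satisfies: eV_s = KE_max

First, find KE_max using Einstein's equation:
E_photon = hc/λ = 5.1191 eV
KE_max = E_photon - φ = 5.1191 - 3.88 = 1.2391 eV

Since eV_s = KE_max:
V_s = KE_max/e = 1.2391 V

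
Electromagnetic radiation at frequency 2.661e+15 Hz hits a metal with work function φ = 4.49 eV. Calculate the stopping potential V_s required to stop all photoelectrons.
6.5150 V

The stopping potential V_s satisfies: eV_s = KE_max

First, find KE_max using Einstein's equation:
E_photon = hf = (6.626×10⁻³⁴ J·s)(2.661e+15 Hz) = 11.0050 eV
KE_max = E_photon - φ = 11.0050 - 4.49 = 6.5150 eV

Since eV_s = KE_max:
V_s = KE_max/e = 6.5150 V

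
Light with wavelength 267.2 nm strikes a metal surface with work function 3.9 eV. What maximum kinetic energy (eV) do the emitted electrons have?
0.7401 eV

Using Einstein's photoelectric equation: KE_max = hf - φ = hc/λ - φ

First, calculate the photon energy:
E_photon = hc/λ = (6.626×10⁻³⁴ J·s)(3×10⁸ m/s) / (267.2×10⁻⁹ m)
E_photon = 4.6401 eV

Then, the maximum kinetic energy:
KE_max = E_photon - φ = 4.6401 eV - 3.9 eV = 0.7401 eV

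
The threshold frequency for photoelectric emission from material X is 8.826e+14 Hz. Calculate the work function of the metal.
3.65 eV

At the threshold frequency, photon energy equals work function:
φ = hf₀

Calculating:
φ = (6.626×10⁻³⁴ J·s)(8.826e+14 Hz)
φ = 3.65 eV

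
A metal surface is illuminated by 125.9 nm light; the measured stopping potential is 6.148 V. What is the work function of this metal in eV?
3.70 eV

The stopping potential gives the maximum kinetic energy: KE_max = eV_s = 6.148 eV

From Einstein's photoelectric equation: KE_max = hc/λ - φ
Rearranging: φ = hc/λ - KE_max

Calculate photon energy:
E_photon = hc/λ = (6.626×10⁻³⁴ J·s)(3×10⁸ m/s) / (125.9×10⁻⁹ m) = 9.8478 eV

Therefore:
φ = 9.8478 - 6.148 = 3.70 eV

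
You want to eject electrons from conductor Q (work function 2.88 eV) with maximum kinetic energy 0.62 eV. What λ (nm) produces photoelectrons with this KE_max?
354.24 nm

From Einstein's equation: KE_max = hc/λ - φ

Rearranging for λ:
hc/λ = KE_max + φ
λ = hc/(KE_max + φ)

Required photon energy:
E_photon = KE_max + φ = 0.62 + 2.88 = 3.50 eV

Required wavelength:
λ = hc/E_photon = (6.626×10⁻³⁴)(3×10⁸) / (3.50 × 1.602×10⁻¹⁹)
λ = 354.24 nm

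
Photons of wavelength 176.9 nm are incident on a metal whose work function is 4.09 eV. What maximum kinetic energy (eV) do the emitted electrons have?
2.9187 eV

Using Einstein's photoelectric equation: KE_max = hf - φ = hc/λ - φ

First, calculate the photon energy:
E_photon = hc/λ = (6.626×10⁻³⁴ J·s)(3×10⁸ m/s) / (176.9×10⁻⁹ m)
E_photon = 7.0087 eV

Then, the maximum kinetic energy:
KE_max = E_photon - φ = 7.0087 eV - 4.09 eV = 2.9187 eV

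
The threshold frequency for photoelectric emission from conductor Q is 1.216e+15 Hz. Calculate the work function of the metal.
5.03 eV

At the threshold frequency, photon energy equals work function:
φ = hf₀

Calculating:
φ = (6.626×10⁻³⁴ J·s)(1.216e+15 Hz)
φ = 5.03 eV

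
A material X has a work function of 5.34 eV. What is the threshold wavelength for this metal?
232.18 nm

The threshold wavelength is when the photon energy equals the work function:
hc/λ₀ = φ

Solving for λ₀:
λ₀ = hc/φ = (6.626×10⁻³⁴ J·s)(3×10⁸ m/s) / (5.34 eV × 1.602×10⁻¹⁹ J/eV)
λ₀ = 232.18 nm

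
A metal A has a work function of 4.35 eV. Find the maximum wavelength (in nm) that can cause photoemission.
285.02 nm

The threshold wavelength is when the photon energy equals the work function:
hc/λ₀ = φ

Solving for λ₀:
λ₀ = hc/φ = (6.626×10⁻³⁴ J·s)(3×10⁸ m/s) / (4.35 eV × 1.602×10⁻¹⁹ J/eV)
λ₀ = 285.02 nm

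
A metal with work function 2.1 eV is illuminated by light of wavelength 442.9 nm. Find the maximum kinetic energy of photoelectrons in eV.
0.6994 eV

Using Einstein's photoelectric equation: KE_max = hf - φ = hc/λ - φ

First, calculate the photon energy:
E_photon = hc/λ = (6.626×10⁻³⁴ J·s)(3×10⁸ m/s) / (442.9×10⁻⁹ m)
E_photon = 2.7994 eV

Then, the maximum kinetic energy:
KE_max = E_photon - φ = 2.7994 eV - 2.1 eV = 0.6994 eV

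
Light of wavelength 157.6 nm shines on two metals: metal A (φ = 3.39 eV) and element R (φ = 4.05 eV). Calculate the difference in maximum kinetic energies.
0.6600 eV

Using KE_max = hc/λ - φ for each metal:

Photon energy: E = hc/λ = 7.8670 eV

For metal A (φ₁ = 3.39 eV):
KE₁ = E - φ₁ = 7.8670 - 3.39 = 4.4770 eV

For element R (φ₂ = 4.05 eV):
KE₂ = E - φ₂ = 7.8670 - 4.05 = 3.8170 eV

Difference:
ΔKE = KE₁ - KE₂ = 4.4770 - 3.8170 = 0.6600 eV

Note: The difference equals the difference in work functions: 4.05 - 3.39 = 0.66 eV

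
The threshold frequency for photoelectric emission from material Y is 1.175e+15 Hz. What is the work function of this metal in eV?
4.86 eV

At the threshold frequency, photon energy equals work function:
φ = hf₀

Calculating:
φ = (6.626×10⁻³⁴ J·s)(1.175e+15 Hz)
φ = 4.86 eV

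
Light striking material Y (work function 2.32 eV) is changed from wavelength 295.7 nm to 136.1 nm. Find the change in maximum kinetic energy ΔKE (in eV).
4.9169 eV

Using Einstein's equation: KE_max = hc/λ - φ

For λ₁ = 295.7 nm:
KE₁ = hc/λ₁ - φ = 4.1929 - 2.32 = 1.8729 eV

For λ₂ = 136.1 nm:
KE₂ = hc/λ₂ - φ = 9.1098 - 2.32 = 6.7898 eV

Change in KE:
ΔKE = KE₂ - KE₁ = 6.7898 - 1.8729 = 4.9169 eV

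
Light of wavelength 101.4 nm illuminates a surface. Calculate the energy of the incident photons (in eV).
12.2272 eV

Using E = hf = hc/λ:

E = hc/λ = (6.626×10⁻³⁴ J·s)(3×10⁸ m/s) / (101.4×10⁻⁹ m)
E = 12.2272 eV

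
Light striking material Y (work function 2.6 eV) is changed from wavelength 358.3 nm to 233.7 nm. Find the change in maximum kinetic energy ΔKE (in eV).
1.8449 eV

Using Einstein's equation: KE_max = hc/λ - φ

For λ₁ = 358.3 nm:
KE₁ = hc/λ₁ - φ = 3.4603 - 2.6 = 0.8603 eV

For λ₂ = 233.7 nm:
KE₂ = hc/λ₂ - φ = 5.3053 - 2.6 = 2.7053 eV

Change in KE:
ΔKE = KE₂ - KE₁ = 2.7053 - 0.8603 = 1.8449 eV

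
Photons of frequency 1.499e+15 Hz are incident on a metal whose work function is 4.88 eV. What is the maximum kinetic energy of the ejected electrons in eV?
1.3194 eV

Using Einstein's photoelectric equation: KE_max = hf - φ

First, calculate the photon energy:
E_photon = hf = (6.626×10⁻³⁴ J·s)(1.499e+15 Hz)
E_photon = 6.1994 eV

Then, the maximum kinetic energy:
KE_max = E_photon - φ = 6.1994 eV - 4.88 eV = 1.3194 eV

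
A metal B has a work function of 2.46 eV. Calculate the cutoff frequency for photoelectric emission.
5.9483e+14 Hz

The threshold frequency is when the photon energy equals the work function:
hf₀ = φ

Solving for f₀:
f₀ = φ/h = (2.46 eV × 1.602×10⁻¹⁹ J/eV) / (6.626×10⁻³⁴ J·s)
f₀ = 5.9483e+14 Hz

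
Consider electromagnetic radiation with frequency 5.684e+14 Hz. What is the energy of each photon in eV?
2.3507 eV

Using E = hf:

E = hf = (6.626×10⁻³⁴ J·s)(5.684e+14 Hz)
E = 2.3507 eV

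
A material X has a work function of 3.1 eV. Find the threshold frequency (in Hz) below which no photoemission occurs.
7.4958e+14 Hz

The threshold frequency is when the photon energy equals the work function:
hf₀ = φ

Solving for f₀:
f₀ = φ/h = (3.1 eV × 1.602×10⁻¹⁹ J/eV) / (6.626×10⁻³⁴ J·s)
f₀ = 7.4958e+14 Hz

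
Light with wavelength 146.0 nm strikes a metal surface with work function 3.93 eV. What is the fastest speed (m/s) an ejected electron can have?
1.2668e+06 m/s

First, find the maximum kinetic energy:
E_photon = hc/λ = 8.4921 eV
KE_max = E_photon - φ = 8.4921 - 3.93 = 4.5621 eV

Convert to Joules: KE_max = 4.5621 × 1.602×10⁻¹⁹ J = 7.3092e-19 J

Then use KE = ½mv² to find velocity:
v = √(2·KE/m) = √(2 × 7.3092e-19 J / 9.109e-31 kg)
v = 1.2668e+06 m/s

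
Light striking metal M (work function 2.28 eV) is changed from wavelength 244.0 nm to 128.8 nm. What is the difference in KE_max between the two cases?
4.5448 eV

Using Einstein's equation: KE_max = hc/λ - φ

For λ₁ = 244.0 nm:
KE₁ = hc/λ₁ - φ = 5.0813 - 2.28 = 2.8013 eV

For λ₂ = 128.8 nm:
KE₂ = hc/λ₂ - φ = 9.6261 - 2.28 = 7.3461 eV

Change in KE:
ΔKE = KE₂ - KE₁ = 7.3461 - 2.8013 = 4.5448 eV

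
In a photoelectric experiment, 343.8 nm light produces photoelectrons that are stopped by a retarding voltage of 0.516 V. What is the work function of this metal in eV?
3.09 eV

The stopping potential gives the maximum kinetic energy: KE_max = eV_s = 0.516 eV

From Einstein's photoelectric equation: KE_max = hc/λ - φ
Rearranging: φ = hc/λ - KE_max

Calculate photon energy:
E_photon = hc/λ = (6.626×10⁻³⁴ J·s)(3×10⁸ m/s) / (343.8×10⁻⁹ m) = 3.6063 eV

Therefore:
φ = 3.6063 - 0.516 = 3.09 eV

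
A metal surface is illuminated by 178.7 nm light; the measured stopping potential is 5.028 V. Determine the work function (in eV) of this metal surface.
1.91 eV

The stopping potential gives the maximum kinetic energy: KE_max = eV_s = 5.028 eV

From Einstein's photoelectric equation: KE_max = hc/λ - φ
Rearranging: φ = hc/λ - KE_max

Calculate photon energy:
E_photon = hc/λ = (6.626×10⁻³⁴ J·s)(3×10⁸ m/s) / (178.7×10⁻⁹ m) = 6.9381 eV

Therefore:
φ = 6.9381 - 5.028 = 1.91 eV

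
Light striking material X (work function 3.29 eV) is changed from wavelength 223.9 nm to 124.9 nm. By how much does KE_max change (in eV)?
4.3892 eV

Using Einstein's equation: KE_max = hc/λ - φ

For λ₁ = 223.9 nm:
KE₁ = hc/λ₁ - φ = 5.5375 - 3.29 = 2.2475 eV

For λ₂ = 124.9 nm:
KE₂ = hc/λ₂ - φ = 9.9267 - 3.29 = 6.6367 eV

Change in KE:
ΔKE = KE₂ - KE₁ = 6.6367 - 2.2475 = 4.3892 eV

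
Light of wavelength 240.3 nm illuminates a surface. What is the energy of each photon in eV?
5.1596 eV

Using E = hf = hc/λ:

E = hc/λ = (6.626×10⁻³⁴ J·s)(3×10⁸ m/s) / (240.3×10⁻⁹ m)
E = 5.1596 eV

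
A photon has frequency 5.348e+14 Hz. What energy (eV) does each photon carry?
2.2118 eV

Using E = hf:

E = hf = (6.626×10⁻³⁴ J·s)(5.348e+14 Hz)
E = 2.2118 eV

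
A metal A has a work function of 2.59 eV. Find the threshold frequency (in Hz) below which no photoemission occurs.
6.2626e+14 Hz

The threshold frequency is when the photon energy equals the work function:
hf₀ = φ

Solving for f₀:
f₀ = φ/h = (2.59 eV × 1.602×10⁻¹⁹ J/eV) / (6.626×10⁻³⁴ J·s)
f₀ = 6.2626e+14 Hz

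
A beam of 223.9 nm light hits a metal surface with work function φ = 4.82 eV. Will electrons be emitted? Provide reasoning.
Yes

For photoemission, the photon energy must exceed the work function.

Photon energy: E = hc/λ = 5.5375 eV
Work function: φ = 4.82 eV

Since E_photon (5.5375 eV) > φ (4.82 eV), photoemission WILL occur.
The threshold wavelength is λ₀ = hc/φ = 257.2 nm.
Since 223.9 nm < 257.2 nm, the light has sufficient energy.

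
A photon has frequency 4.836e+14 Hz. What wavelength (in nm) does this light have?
619.92 nm

Using the wave equation: c = fλ

Solving for wavelength:
λ = c/f = (3×10⁸ m/s) / (4.836e+14 Hz)
λ = 619.92 nm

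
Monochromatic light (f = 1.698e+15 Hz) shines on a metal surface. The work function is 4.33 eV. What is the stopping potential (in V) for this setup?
2.6924 V

The stopping potential V_s satisfies: eV_s = KE_max

First, find KE_max using Einstein's equation:
E_photon = hf = (6.626×10⁻³⁴ J·s)(1.698e+15 Hz) = 7.0224 eV
KE_max = E_photon - φ = 7.0224 - 4.33 = 2.6924 eV

Since eV_s = KE_max:
V_s = KE_max/e = 2.6924 V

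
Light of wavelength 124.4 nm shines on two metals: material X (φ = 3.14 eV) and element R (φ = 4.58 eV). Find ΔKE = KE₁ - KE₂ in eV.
1.4400 eV

Using KE_max = hc/λ - φ for each metal:

Photon energy: E = hc/λ = 9.9666 eV

For material X (φ₁ = 3.14 eV):
KE₁ = E - φ₁ = 9.9666 - 3.14 = 6.8266 eV

For element R (φ₂ = 4.58 eV):
KE₂ = E - φ₂ = 9.9666 - 4.58 = 5.3866 eV

Difference:
ΔKE = KE₁ - KE₂ = 6.8266 - 5.3866 = 1.4400 eV

Note: The difference equals the difference in work functions: 4.58 - 3.14 = 1.44 eV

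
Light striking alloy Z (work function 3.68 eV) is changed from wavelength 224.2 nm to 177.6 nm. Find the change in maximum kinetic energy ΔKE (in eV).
1.4510 eV

Using Einstein's equation: KE_max = hc/λ - φ

For λ₁ = 224.2 nm:
KE₁ = hc/λ₁ - φ = 5.5301 - 3.68 = 1.8501 eV

For λ₂ = 177.6 nm:
KE₂ = hc/λ₂ - φ = 6.9811 - 3.68 = 3.3011 eV

Change in KE:
ΔKE = KE₂ - KE₁ = 3.3011 - 1.8501 = 1.4510 eV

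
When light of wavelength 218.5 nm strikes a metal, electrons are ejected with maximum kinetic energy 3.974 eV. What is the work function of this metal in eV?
1.70 eV

From Einstein's photoelectric equation: KE_max = hf - φ = hc/λ - φ

Rearranging for φ:
φ = hc/λ - KE_max

Calculate photon energy:
E_photon = hc/λ = 5.6743 eV

Therefore:
φ = 5.6743 - 3.974 = 1.70 eV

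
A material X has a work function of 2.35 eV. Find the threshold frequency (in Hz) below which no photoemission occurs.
5.6823e+14 Hz

The threshold frequency is when the photon energy equals the work function:
hf₀ = φ

Solving for f₀:
f₀ = φ/h = (2.35 eV × 1.602×10⁻¹⁹ J/eV) / (6.626×10⁻³⁴ J·s)
f₀ = 5.6823e+14 Hz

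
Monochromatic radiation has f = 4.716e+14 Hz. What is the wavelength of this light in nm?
635.69 nm

Using the wave equation: c = fλ

Solving for wavelength:
λ = c/f = (3×10⁸ m/s) / (4.716e+14 Hz)
λ = 635.69 nm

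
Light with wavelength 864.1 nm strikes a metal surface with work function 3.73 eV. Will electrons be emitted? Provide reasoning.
No

For photoemission, the photon energy must exceed the work function.

Photon energy: E = hc/λ = 1.4348 eV
Work function: φ = 3.73 eV

Since E_photon (1.4348 eV) < φ (3.73 eV), photoemission will NOT occur.
The threshold wavelength is λ₀ = hc/φ = 332.4 nm.
Since 864.1 nm > 332.4 nm, the photons lack sufficient energy.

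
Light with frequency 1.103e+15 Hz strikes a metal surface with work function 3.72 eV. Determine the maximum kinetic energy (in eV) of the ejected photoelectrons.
0.8416 eV

Using Einstein's photoelectric equation: KE_max = hf - φ

First, calculate the photon energy:
E_photon = hf = (6.626×10⁻³⁴ J·s)(1.103e+15 Hz)
E_photon = 4.5616 eV

Then, the maximum kinetic energy:
KE_max = E_photon - φ = 4.5616 eV - 3.72 eV = 0.8416 eV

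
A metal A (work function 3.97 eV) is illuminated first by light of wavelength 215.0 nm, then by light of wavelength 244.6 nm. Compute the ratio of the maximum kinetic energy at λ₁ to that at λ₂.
1.6351

Using Einstein's equation: KE_max = hc/λ - φ

For λ₁ = 215.0 nm:
E₁ = hc/λ₁ = 5.7667 eV
KE₁ = E₁ - φ = 5.7667 - 3.97 = 1.7967 eV

For λ₂ = 244.6 nm:
E₂ = hc/λ₂ = 5.0689 eV
KE₂ = E₂ - φ = 5.0689 - 3.97 = 1.0989 eV

Ratio: KE₁/KE₂ = 1.7967/1.0989 = 1.6351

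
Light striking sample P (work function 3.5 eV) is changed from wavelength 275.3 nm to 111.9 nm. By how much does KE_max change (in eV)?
6.5763 eV

Using Einstein's equation: KE_max = hc/λ - φ

For λ₁ = 275.3 nm:
KE₁ = hc/λ₁ - φ = 4.5036 - 3.5 = 1.0036 eV

For λ₂ = 111.9 nm:
KE₂ = hc/λ₂ - φ = 11.0799 - 3.5 = 7.5799 eV

Change in KE:
ΔKE = KE₂ - KE₁ = 7.5799 - 1.0036 = 6.5763 eV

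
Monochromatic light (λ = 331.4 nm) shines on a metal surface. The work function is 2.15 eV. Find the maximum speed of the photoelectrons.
7.4815e+05 m/s

First, find the maximum kinetic energy:
E_photon = hc/λ = 3.7412 eV
KE_max = E_photon - φ = 3.7412 - 2.15 = 1.5912 eV

Convert to Joules: KE_max = 1.5912 × 1.602×10⁻¹⁹ J = 2.5494e-19 J

Then use KE = ½mv² to find velocity:
v = √(2·KE/m) = √(2 × 2.5494e-19 J / 9.109e-31 kg)
v = 7.4815e+05 m/s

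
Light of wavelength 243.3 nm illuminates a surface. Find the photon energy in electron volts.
5.0959 eV

Using E = hf = hc/λ:

E = hc/λ = (6.626×10⁻³⁴ J·s)(3×10⁸ m/s) / (243.3×10⁻⁹ m)
E = 5.0959 eV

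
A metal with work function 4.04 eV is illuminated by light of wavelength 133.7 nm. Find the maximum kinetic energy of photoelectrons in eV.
5.2333 eV

Using Einstein's photoelectric equation: KE_max = hf - φ = hc/λ - φ

First, calculate the photon energy:
E_photon = hc/λ = (6.626×10⁻³⁴ J·s)(3×10⁸ m/s) / (133.7×10⁻⁹ m)
E_photon = 9.2733 eV

Then, the maximum kinetic energy:
KE_max = E_photon - φ = 9.2733 eV - 4.04 eV = 5.2333 eV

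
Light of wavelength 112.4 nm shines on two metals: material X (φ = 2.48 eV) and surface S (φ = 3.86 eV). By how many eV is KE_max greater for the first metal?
1.3800 eV

Using KE_max = hc/λ - φ for each metal:

Photon energy: E = hc/λ = 11.0306 eV

For material X (φ₁ = 2.48 eV):
KE₁ = E - φ₁ = 11.0306 - 2.48 = 8.5506 eV

For surface S (φ₂ = 3.86 eV):
KE₂ = E - φ₂ = 11.0306 - 3.86 = 7.1706 eV

Difference:
ΔKE = KE₁ - KE₂ = 8.5506 - 7.1706 = 1.3800 eV

Note: The difference equals the difference in work functions: 3.86 - 2.48 = 1.38 eV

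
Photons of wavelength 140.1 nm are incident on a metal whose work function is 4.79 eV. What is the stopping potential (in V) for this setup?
4.0597 V

The stopping potential V_s satisfies: eV_s = KE_max

First, find KE_max using Einstein's equation:
E_photon = hc/λ = 8.8497 eV
KE_max = E_photon - φ = 8.8497 - 4.79 = 4.0597 eV

Since eV_s = KE_max:
V_s = KE_max/e = 4.0597 V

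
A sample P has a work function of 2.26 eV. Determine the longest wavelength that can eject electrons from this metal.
548.60 nm

The threshold wavelength is when the photon energy equals the work function:
hc/λ₀ = φ

Solving for λ₀:
λ₀ = hc/φ = (6.626×10⁻³⁴ J·s)(3×10⁸ m/s) / (2.26 eV × 1.602×10⁻¹⁹ J/eV)
λ₀ = 548.60 nm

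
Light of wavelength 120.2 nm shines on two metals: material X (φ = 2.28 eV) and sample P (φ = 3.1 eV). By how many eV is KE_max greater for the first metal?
0.8200 eV

Using KE_max = hc/λ - φ for each metal:

Photon energy: E = hc/λ = 10.3148 eV

For material X (φ₁ = 2.28 eV):
KE₁ = E - φ₁ = 10.3148 - 2.28 = 8.0348 eV

For sample P (φ₂ = 3.1 eV):
KE₂ = E - φ₂ = 10.3148 - 3.1 = 7.2148 eV

Difference:
ΔKE = KE₁ - KE₂ = 8.0348 - 7.2148 = 0.8200 eV

Note: The difference equals the difference in work functions: 3.1 - 2.28 = 0.82 eV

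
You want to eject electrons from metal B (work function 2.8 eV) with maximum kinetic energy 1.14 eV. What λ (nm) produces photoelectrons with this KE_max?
314.68 nm

From Einstein's equation: KE_max = hc/λ - φ

Rearranging for λ:
hc/λ = KE_max + φ
λ = hc/(KE_max + φ)

Required photon energy:
E_photon = KE_max + φ = 1.14 + 2.8 = 3.94 eV

Required wavelength:
λ = hc/E_photon = (6.626×10⁻³⁴)(3×10⁸) / (3.94 × 1.602×10⁻¹⁹)
λ = 314.68 nm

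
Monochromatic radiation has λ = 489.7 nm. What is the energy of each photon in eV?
2.5318 eV

Using E = hf = hc/λ:

E = hc/λ = (6.626×10⁻³⁴ J·s)(3×10⁸ m/s) / (489.7×10⁻⁹ m)
E = 2.5318 eV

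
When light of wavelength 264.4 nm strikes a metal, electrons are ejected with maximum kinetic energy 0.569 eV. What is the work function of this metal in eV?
4.12 eV

From Einstein's photoelectric equation: KE_max = hf - φ = hc/λ - φ

Rearranging for φ:
φ = hc/λ - KE_max

Calculate photon energy:
E_photon = hc/λ = 4.6893 eV

Therefore:
φ = 4.6893 - 0.569 = 4.12 eV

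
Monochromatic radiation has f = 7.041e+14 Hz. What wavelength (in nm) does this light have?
425.78 nm

Using the wave equation: c = fλ

Solving for wavelength:
λ = c/f = (3×10⁸ m/s) / (7.041e+14 Hz)
λ = 425.78 nm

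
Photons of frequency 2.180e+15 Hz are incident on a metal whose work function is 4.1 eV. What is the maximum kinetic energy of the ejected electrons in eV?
4.9158 eV

Using Einstein's photoelectric equation: KE_max = hf - φ

First, calculate the photon energy:
E_photon = hf = (6.626×10⁻³⁴ J·s)(2.180e+15 Hz)
E_photon = 9.0158 eV

Then, the maximum kinetic energy:
KE_max = E_photon - φ = 9.0158 eV - 4.1 eV = 4.9158 eV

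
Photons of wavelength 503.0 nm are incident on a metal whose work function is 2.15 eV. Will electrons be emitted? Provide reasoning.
Yes

For photoemission, the photon energy must exceed the work function.

Photon energy: E = hc/λ = 2.4649 eV
Work function: φ = 2.15 eV

Since E_photon (2.4649 eV) > φ (2.15 eV), photoemission WILL occur.
The threshold wavelength is λ₀ = hc/φ = 576.7 nm.
Since 503.0 nm < 576.7 nm, the light has sufficient energy.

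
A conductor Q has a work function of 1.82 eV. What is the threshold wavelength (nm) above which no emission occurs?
681.23 nm

The threshold wavelength is when the photon energy equals the work function:
hc/λ₀ = φ

Solving for λ₀:
λ₀ = hc/φ = (6.626×10⁻³⁴ J·s)(3×10⁸ m/s) / (1.82 eV × 1.602×10⁻¹⁹ J/eV)
λ₀ = 681.23 nm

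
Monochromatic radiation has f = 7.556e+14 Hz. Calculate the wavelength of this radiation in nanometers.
396.76 nm

Using the wave equation: c = fλ

Solving for wavelength:
λ = c/f = (3×10⁸ m/s) / (7.556e+14 Hz)
λ = 396.76 nm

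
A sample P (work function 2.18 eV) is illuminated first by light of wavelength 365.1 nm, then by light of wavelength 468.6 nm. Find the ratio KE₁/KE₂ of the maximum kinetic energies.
2.6101

Using Einstein's equation: KE_max = hc/λ - φ

For λ₁ = 365.1 nm:
E₁ = hc/λ₁ = 3.3959 eV
KE₁ = E₁ - φ = 3.3959 - 2.18 = 1.2159 eV

For λ₂ = 468.6 nm:
E₂ = hc/λ₂ = 2.6458 eV
KE₂ = E₂ - φ = 2.6458 - 2.18 = 0.4658 eV

Ratio: KE₁/KE₂ = 1.2159/0.4658 = 2.6101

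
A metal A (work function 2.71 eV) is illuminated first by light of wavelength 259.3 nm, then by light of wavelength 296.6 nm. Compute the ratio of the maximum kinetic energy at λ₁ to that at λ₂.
1.4090

Using Einstein's equation: KE_max = hc/λ - φ

For λ₁ = 259.3 nm:
E₁ = hc/λ₁ = 4.7815 eV
KE₁ = E₁ - φ = 4.7815 - 2.71 = 2.0715 eV

For λ₂ = 296.6 nm:
E₂ = hc/λ₂ = 4.1802 eV
KE₂ = E₂ - φ = 4.1802 - 2.71 = 1.4702 eV

Ratio: KE₁/KE₂ = 2.0715/1.4702 = 1.4090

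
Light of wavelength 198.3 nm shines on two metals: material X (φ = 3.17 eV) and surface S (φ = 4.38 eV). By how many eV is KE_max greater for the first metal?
1.2100 eV

Using KE_max = hc/λ - φ for each metal:

Photon energy: E = hc/λ = 6.2524 eV

For material X (φ₁ = 3.17 eV):
KE₁ = E - φ₁ = 6.2524 - 3.17 = 3.0824 eV

For surface S (φ₂ = 4.38 eV):
KE₂ = E - φ₂ = 6.2524 - 4.38 = 1.8724 eV

Difference:
ΔKE = KE₁ - KE₂ = 3.0824 - 1.8724 = 1.2100 eV

Note: The difference equals the difference in work functions: 4.38 - 3.17 = 1.21 eV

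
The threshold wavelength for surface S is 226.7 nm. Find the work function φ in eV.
5.47 eV

At the threshold wavelength, photon energy equals work function:
φ = hc/λ₀

Calculating:
φ = (6.626×10⁻³⁴ J·s)(3×10⁸ m/s) / (226.7×10⁻⁹ m)
φ = 5.47 eV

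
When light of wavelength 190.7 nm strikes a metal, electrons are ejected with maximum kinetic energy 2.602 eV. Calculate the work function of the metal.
3.90 eV

From Einstein's photoelectric equation: KE_max = hf - φ = hc/λ - φ

Rearranging for φ:
φ = hc/λ - KE_max

Calculate photon energy:
E_photon = hc/λ = 6.5015 eV

Therefore:
φ = 6.5015 - 2.602 = 3.90 eV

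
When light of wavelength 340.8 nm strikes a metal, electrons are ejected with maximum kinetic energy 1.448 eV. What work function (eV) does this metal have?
2.19 eV

From Einstein's photoelectric equation: KE_max = hf - φ = hc/λ - φ

Rearranging for φ:
φ = hc/λ - KE_max

Calculate photon energy:
E_photon = hc/λ = 3.6380 eV

Therefore:
φ = 3.6380 - 1.448 = 2.19 eV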